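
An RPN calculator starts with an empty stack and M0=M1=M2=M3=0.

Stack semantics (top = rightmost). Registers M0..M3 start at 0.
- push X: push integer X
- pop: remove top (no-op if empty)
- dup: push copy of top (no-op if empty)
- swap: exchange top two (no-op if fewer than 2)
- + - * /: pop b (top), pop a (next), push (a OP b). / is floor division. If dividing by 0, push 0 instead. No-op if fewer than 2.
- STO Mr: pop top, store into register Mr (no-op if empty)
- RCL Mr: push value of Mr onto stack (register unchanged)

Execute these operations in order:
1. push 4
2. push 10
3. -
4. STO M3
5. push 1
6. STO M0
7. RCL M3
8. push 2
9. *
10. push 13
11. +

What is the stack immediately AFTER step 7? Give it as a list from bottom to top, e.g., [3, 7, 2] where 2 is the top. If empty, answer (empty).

After op 1 (push 4): stack=[4] mem=[0,0,0,0]
After op 2 (push 10): stack=[4,10] mem=[0,0,0,0]
After op 3 (-): stack=[-6] mem=[0,0,0,0]
After op 4 (STO M3): stack=[empty] mem=[0,0,0,-6]
After op 5 (push 1): stack=[1] mem=[0,0,0,-6]
After op 6 (STO M0): stack=[empty] mem=[1,0,0,-6]
After op 7 (RCL M3): stack=[-6] mem=[1,0,0,-6]

[-6]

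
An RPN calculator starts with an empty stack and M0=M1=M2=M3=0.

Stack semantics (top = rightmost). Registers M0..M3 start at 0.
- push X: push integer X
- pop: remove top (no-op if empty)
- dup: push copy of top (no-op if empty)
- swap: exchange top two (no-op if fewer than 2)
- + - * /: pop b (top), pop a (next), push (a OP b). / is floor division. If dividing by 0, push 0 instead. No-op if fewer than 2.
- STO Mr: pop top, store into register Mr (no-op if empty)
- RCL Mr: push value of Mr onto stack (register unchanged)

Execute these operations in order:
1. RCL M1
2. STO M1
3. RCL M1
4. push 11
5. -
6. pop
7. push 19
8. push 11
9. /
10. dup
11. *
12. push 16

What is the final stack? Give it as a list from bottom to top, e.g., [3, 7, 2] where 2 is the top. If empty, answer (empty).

Answer: [1, 16]

Derivation:
After op 1 (RCL M1): stack=[0] mem=[0,0,0,0]
After op 2 (STO M1): stack=[empty] mem=[0,0,0,0]
After op 3 (RCL M1): stack=[0] mem=[0,0,0,0]
After op 4 (push 11): stack=[0,11] mem=[0,0,0,0]
After op 5 (-): stack=[-11] mem=[0,0,0,0]
After op 6 (pop): stack=[empty] mem=[0,0,0,0]
After op 7 (push 19): stack=[19] mem=[0,0,0,0]
After op 8 (push 11): stack=[19,11] mem=[0,0,0,0]
After op 9 (/): stack=[1] mem=[0,0,0,0]
After op 10 (dup): stack=[1,1] mem=[0,0,0,0]
After op 11 (*): stack=[1] mem=[0,0,0,0]
After op 12 (push 16): stack=[1,16] mem=[0,0,0,0]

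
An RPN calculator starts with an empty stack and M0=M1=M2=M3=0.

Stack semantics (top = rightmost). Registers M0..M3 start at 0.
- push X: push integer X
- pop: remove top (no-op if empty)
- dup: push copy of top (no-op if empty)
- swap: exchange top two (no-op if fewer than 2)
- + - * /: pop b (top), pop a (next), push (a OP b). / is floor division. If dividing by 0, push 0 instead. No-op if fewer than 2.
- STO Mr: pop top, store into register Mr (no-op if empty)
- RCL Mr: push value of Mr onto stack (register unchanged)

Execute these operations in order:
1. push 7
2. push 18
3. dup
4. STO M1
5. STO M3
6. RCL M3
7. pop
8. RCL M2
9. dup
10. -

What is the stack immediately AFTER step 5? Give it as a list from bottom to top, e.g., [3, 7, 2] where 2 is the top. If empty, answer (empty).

After op 1 (push 7): stack=[7] mem=[0,0,0,0]
After op 2 (push 18): stack=[7,18] mem=[0,0,0,0]
After op 3 (dup): stack=[7,18,18] mem=[0,0,0,0]
After op 4 (STO M1): stack=[7,18] mem=[0,18,0,0]
After op 5 (STO M3): stack=[7] mem=[0,18,0,18]

[7]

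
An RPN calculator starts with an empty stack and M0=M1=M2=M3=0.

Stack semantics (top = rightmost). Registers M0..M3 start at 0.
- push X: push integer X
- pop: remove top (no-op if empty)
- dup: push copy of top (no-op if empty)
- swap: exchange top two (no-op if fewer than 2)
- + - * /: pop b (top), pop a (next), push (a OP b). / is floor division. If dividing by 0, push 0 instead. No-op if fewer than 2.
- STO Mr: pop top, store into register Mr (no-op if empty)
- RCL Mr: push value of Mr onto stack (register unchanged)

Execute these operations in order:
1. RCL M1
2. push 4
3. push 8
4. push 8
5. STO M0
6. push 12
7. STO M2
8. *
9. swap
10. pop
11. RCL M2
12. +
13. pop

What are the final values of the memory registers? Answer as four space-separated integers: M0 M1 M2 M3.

After op 1 (RCL M1): stack=[0] mem=[0,0,0,0]
After op 2 (push 4): stack=[0,4] mem=[0,0,0,0]
After op 3 (push 8): stack=[0,4,8] mem=[0,0,0,0]
After op 4 (push 8): stack=[0,4,8,8] mem=[0,0,0,0]
After op 5 (STO M0): stack=[0,4,8] mem=[8,0,0,0]
After op 6 (push 12): stack=[0,4,8,12] mem=[8,0,0,0]
After op 7 (STO M2): stack=[0,4,8] mem=[8,0,12,0]
After op 8 (*): stack=[0,32] mem=[8,0,12,0]
After op 9 (swap): stack=[32,0] mem=[8,0,12,0]
After op 10 (pop): stack=[32] mem=[8,0,12,0]
After op 11 (RCL M2): stack=[32,12] mem=[8,0,12,0]
After op 12 (+): stack=[44] mem=[8,0,12,0]
After op 13 (pop): stack=[empty] mem=[8,0,12,0]

Answer: 8 0 12 0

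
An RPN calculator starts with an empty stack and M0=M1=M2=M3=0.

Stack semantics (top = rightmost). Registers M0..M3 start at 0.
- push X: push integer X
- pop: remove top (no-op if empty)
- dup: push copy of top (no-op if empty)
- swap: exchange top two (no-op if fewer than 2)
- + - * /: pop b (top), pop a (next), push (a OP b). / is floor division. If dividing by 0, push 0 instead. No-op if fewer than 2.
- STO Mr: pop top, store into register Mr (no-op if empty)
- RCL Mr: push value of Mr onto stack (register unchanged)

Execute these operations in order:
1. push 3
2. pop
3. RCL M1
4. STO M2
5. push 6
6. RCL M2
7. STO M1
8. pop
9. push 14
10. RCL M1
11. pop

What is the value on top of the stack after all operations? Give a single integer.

Answer: 14

Derivation:
After op 1 (push 3): stack=[3] mem=[0,0,0,0]
After op 2 (pop): stack=[empty] mem=[0,0,0,0]
After op 3 (RCL M1): stack=[0] mem=[0,0,0,0]
After op 4 (STO M2): stack=[empty] mem=[0,0,0,0]
After op 5 (push 6): stack=[6] mem=[0,0,0,0]
After op 6 (RCL M2): stack=[6,0] mem=[0,0,0,0]
After op 7 (STO M1): stack=[6] mem=[0,0,0,0]
After op 8 (pop): stack=[empty] mem=[0,0,0,0]
After op 9 (push 14): stack=[14] mem=[0,0,0,0]
After op 10 (RCL M1): stack=[14,0] mem=[0,0,0,0]
After op 11 (pop): stack=[14] mem=[0,0,0,0]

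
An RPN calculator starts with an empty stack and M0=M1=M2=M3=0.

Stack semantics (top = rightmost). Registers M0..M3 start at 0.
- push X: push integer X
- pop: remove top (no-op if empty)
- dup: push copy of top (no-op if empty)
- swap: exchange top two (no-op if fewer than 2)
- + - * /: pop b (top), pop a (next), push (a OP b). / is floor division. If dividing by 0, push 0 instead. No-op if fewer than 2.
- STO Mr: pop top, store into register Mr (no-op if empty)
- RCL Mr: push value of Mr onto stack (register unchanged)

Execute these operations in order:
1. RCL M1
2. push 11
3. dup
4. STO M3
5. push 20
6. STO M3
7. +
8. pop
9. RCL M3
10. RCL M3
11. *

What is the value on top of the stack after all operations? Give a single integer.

Answer: 400

Derivation:
After op 1 (RCL M1): stack=[0] mem=[0,0,0,0]
After op 2 (push 11): stack=[0,11] mem=[0,0,0,0]
After op 3 (dup): stack=[0,11,11] mem=[0,0,0,0]
After op 4 (STO M3): stack=[0,11] mem=[0,0,0,11]
After op 5 (push 20): stack=[0,11,20] mem=[0,0,0,11]
After op 6 (STO M3): stack=[0,11] mem=[0,0,0,20]
After op 7 (+): stack=[11] mem=[0,0,0,20]
After op 8 (pop): stack=[empty] mem=[0,0,0,20]
After op 9 (RCL M3): stack=[20] mem=[0,0,0,20]
After op 10 (RCL M3): stack=[20,20] mem=[0,0,0,20]
After op 11 (*): stack=[400] mem=[0,0,0,20]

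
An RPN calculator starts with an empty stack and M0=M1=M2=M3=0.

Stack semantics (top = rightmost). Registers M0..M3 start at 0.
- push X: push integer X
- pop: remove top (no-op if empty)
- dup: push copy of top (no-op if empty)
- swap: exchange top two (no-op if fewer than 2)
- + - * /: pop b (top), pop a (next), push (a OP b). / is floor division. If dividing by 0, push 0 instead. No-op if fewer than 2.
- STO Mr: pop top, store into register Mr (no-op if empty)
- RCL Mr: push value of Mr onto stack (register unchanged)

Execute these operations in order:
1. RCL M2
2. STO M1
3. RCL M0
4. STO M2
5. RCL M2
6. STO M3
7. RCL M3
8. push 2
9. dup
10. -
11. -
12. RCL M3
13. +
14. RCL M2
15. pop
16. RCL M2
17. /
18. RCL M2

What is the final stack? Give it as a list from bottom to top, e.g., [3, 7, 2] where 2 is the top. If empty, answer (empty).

Answer: [0, 0]

Derivation:
After op 1 (RCL M2): stack=[0] mem=[0,0,0,0]
After op 2 (STO M1): stack=[empty] mem=[0,0,0,0]
After op 3 (RCL M0): stack=[0] mem=[0,0,0,0]
After op 4 (STO M2): stack=[empty] mem=[0,0,0,0]
After op 5 (RCL M2): stack=[0] mem=[0,0,0,0]
After op 6 (STO M3): stack=[empty] mem=[0,0,0,0]
After op 7 (RCL M3): stack=[0] mem=[0,0,0,0]
After op 8 (push 2): stack=[0,2] mem=[0,0,0,0]
After op 9 (dup): stack=[0,2,2] mem=[0,0,0,0]
After op 10 (-): stack=[0,0] mem=[0,0,0,0]
After op 11 (-): stack=[0] mem=[0,0,0,0]
After op 12 (RCL M3): stack=[0,0] mem=[0,0,0,0]
After op 13 (+): stack=[0] mem=[0,0,0,0]
After op 14 (RCL M2): stack=[0,0] mem=[0,0,0,0]
After op 15 (pop): stack=[0] mem=[0,0,0,0]
After op 16 (RCL M2): stack=[0,0] mem=[0,0,0,0]
After op 17 (/): stack=[0] mem=[0,0,0,0]
After op 18 (RCL M2): stack=[0,0] mem=[0,0,0,0]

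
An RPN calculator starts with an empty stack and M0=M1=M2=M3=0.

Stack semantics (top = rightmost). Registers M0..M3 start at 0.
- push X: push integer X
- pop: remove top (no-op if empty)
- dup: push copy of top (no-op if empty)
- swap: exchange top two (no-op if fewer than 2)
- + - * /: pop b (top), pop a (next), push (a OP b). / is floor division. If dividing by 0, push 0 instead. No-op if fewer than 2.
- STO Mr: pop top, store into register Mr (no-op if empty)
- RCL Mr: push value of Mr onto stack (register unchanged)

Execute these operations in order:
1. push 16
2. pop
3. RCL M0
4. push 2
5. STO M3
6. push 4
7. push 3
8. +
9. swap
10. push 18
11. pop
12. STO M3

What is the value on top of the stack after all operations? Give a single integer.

After op 1 (push 16): stack=[16] mem=[0,0,0,0]
After op 2 (pop): stack=[empty] mem=[0,0,0,0]
After op 3 (RCL M0): stack=[0] mem=[0,0,0,0]
After op 4 (push 2): stack=[0,2] mem=[0,0,0,0]
After op 5 (STO M3): stack=[0] mem=[0,0,0,2]
After op 6 (push 4): stack=[0,4] mem=[0,0,0,2]
After op 7 (push 3): stack=[0,4,3] mem=[0,0,0,2]
After op 8 (+): stack=[0,7] mem=[0,0,0,2]
After op 9 (swap): stack=[7,0] mem=[0,0,0,2]
After op 10 (push 18): stack=[7,0,18] mem=[0,0,0,2]
After op 11 (pop): stack=[7,0] mem=[0,0,0,2]
After op 12 (STO M3): stack=[7] mem=[0,0,0,0]

Answer: 7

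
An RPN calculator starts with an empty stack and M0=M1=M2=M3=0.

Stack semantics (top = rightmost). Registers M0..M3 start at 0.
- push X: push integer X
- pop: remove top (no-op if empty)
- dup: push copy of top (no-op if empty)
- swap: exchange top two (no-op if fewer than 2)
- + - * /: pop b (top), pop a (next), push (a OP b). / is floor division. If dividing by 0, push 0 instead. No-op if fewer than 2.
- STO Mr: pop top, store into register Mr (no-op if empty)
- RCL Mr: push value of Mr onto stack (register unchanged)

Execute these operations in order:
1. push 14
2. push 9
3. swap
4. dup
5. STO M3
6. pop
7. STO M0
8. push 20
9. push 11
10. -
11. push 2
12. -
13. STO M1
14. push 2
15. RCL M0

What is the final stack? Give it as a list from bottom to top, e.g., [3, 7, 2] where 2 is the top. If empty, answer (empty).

After op 1 (push 14): stack=[14] mem=[0,0,0,0]
After op 2 (push 9): stack=[14,9] mem=[0,0,0,0]
After op 3 (swap): stack=[9,14] mem=[0,0,0,0]
After op 4 (dup): stack=[9,14,14] mem=[0,0,0,0]
After op 5 (STO M3): stack=[9,14] mem=[0,0,0,14]
After op 6 (pop): stack=[9] mem=[0,0,0,14]
After op 7 (STO M0): stack=[empty] mem=[9,0,0,14]
After op 8 (push 20): stack=[20] mem=[9,0,0,14]
After op 9 (push 11): stack=[20,11] mem=[9,0,0,14]
After op 10 (-): stack=[9] mem=[9,0,0,14]
After op 11 (push 2): stack=[9,2] mem=[9,0,0,14]
After op 12 (-): stack=[7] mem=[9,0,0,14]
After op 13 (STO M1): stack=[empty] mem=[9,7,0,14]
After op 14 (push 2): stack=[2] mem=[9,7,0,14]
After op 15 (RCL M0): stack=[2,9] mem=[9,7,0,14]

Answer: [2, 9]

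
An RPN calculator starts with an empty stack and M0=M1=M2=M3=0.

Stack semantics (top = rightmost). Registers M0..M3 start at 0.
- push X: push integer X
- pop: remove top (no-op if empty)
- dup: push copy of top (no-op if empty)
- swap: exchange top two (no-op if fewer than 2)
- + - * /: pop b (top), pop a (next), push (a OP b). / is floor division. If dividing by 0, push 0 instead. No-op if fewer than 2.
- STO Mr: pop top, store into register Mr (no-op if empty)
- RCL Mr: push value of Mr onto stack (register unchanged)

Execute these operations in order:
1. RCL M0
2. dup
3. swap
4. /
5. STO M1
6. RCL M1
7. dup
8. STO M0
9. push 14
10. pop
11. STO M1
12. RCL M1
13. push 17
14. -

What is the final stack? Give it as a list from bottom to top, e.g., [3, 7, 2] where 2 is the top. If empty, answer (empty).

Answer: [-17]

Derivation:
After op 1 (RCL M0): stack=[0] mem=[0,0,0,0]
After op 2 (dup): stack=[0,0] mem=[0,0,0,0]
After op 3 (swap): stack=[0,0] mem=[0,0,0,0]
After op 4 (/): stack=[0] mem=[0,0,0,0]
After op 5 (STO M1): stack=[empty] mem=[0,0,0,0]
After op 6 (RCL M1): stack=[0] mem=[0,0,0,0]
After op 7 (dup): stack=[0,0] mem=[0,0,0,0]
After op 8 (STO M0): stack=[0] mem=[0,0,0,0]
After op 9 (push 14): stack=[0,14] mem=[0,0,0,0]
After op 10 (pop): stack=[0] mem=[0,0,0,0]
After op 11 (STO M1): stack=[empty] mem=[0,0,0,0]
After op 12 (RCL M1): stack=[0] mem=[0,0,0,0]
After op 13 (push 17): stack=[0,17] mem=[0,0,0,0]
After op 14 (-): stack=[-17] mem=[0,0,0,0]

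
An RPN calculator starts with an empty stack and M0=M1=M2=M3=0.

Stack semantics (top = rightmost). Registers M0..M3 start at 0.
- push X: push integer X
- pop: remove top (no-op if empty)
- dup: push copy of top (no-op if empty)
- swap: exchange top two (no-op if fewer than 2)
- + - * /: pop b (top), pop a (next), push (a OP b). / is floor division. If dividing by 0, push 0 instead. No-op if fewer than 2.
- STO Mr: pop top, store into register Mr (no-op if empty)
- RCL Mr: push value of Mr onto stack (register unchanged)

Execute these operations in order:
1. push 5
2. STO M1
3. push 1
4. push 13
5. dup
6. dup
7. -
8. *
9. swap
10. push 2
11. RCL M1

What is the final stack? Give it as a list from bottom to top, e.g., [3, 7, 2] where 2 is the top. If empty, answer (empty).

After op 1 (push 5): stack=[5] mem=[0,0,0,0]
After op 2 (STO M1): stack=[empty] mem=[0,5,0,0]
After op 3 (push 1): stack=[1] mem=[0,5,0,0]
After op 4 (push 13): stack=[1,13] mem=[0,5,0,0]
After op 5 (dup): stack=[1,13,13] mem=[0,5,0,0]
After op 6 (dup): stack=[1,13,13,13] mem=[0,5,0,0]
After op 7 (-): stack=[1,13,0] mem=[0,5,0,0]
After op 8 (*): stack=[1,0] mem=[0,5,0,0]
After op 9 (swap): stack=[0,1] mem=[0,5,0,0]
After op 10 (push 2): stack=[0,1,2] mem=[0,5,0,0]
After op 11 (RCL M1): stack=[0,1,2,5] mem=[0,5,0,0]

Answer: [0, 1, 2, 5]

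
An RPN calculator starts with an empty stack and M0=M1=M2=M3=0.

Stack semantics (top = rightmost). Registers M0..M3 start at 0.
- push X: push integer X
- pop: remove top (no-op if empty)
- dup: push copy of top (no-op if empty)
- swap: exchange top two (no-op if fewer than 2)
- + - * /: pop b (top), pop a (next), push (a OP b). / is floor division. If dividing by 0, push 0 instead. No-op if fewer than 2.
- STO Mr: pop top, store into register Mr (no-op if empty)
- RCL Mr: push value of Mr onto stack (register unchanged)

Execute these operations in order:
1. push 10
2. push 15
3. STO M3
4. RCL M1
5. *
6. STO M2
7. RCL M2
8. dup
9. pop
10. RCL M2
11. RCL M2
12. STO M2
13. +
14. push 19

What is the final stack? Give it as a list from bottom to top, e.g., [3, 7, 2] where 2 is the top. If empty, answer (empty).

After op 1 (push 10): stack=[10] mem=[0,0,0,0]
After op 2 (push 15): stack=[10,15] mem=[0,0,0,0]
After op 3 (STO M3): stack=[10] mem=[0,0,0,15]
After op 4 (RCL M1): stack=[10,0] mem=[0,0,0,15]
After op 5 (*): stack=[0] mem=[0,0,0,15]
After op 6 (STO M2): stack=[empty] mem=[0,0,0,15]
After op 7 (RCL M2): stack=[0] mem=[0,0,0,15]
After op 8 (dup): stack=[0,0] mem=[0,0,0,15]
After op 9 (pop): stack=[0] mem=[0,0,0,15]
After op 10 (RCL M2): stack=[0,0] mem=[0,0,0,15]
After op 11 (RCL M2): stack=[0,0,0] mem=[0,0,0,15]
After op 12 (STO M2): stack=[0,0] mem=[0,0,0,15]
After op 13 (+): stack=[0] mem=[0,0,0,15]
After op 14 (push 19): stack=[0,19] mem=[0,0,0,15]

Answer: [0, 19]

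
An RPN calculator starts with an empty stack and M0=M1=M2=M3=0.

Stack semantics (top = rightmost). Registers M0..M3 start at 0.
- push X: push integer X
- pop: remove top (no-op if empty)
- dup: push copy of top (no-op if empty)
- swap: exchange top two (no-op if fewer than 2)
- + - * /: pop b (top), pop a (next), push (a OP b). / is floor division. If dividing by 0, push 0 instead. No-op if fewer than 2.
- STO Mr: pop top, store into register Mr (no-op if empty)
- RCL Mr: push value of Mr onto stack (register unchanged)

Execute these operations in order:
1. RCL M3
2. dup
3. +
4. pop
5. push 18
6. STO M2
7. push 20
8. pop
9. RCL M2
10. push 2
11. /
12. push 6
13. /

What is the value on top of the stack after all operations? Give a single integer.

Answer: 1

Derivation:
After op 1 (RCL M3): stack=[0] mem=[0,0,0,0]
After op 2 (dup): stack=[0,0] mem=[0,0,0,0]
After op 3 (+): stack=[0] mem=[0,0,0,0]
After op 4 (pop): stack=[empty] mem=[0,0,0,0]
After op 5 (push 18): stack=[18] mem=[0,0,0,0]
After op 6 (STO M2): stack=[empty] mem=[0,0,18,0]
After op 7 (push 20): stack=[20] mem=[0,0,18,0]
After op 8 (pop): stack=[empty] mem=[0,0,18,0]
After op 9 (RCL M2): stack=[18] mem=[0,0,18,0]
After op 10 (push 2): stack=[18,2] mem=[0,0,18,0]
After op 11 (/): stack=[9] mem=[0,0,18,0]
After op 12 (push 6): stack=[9,6] mem=[0,0,18,0]
After op 13 (/): stack=[1] mem=[0,0,18,0]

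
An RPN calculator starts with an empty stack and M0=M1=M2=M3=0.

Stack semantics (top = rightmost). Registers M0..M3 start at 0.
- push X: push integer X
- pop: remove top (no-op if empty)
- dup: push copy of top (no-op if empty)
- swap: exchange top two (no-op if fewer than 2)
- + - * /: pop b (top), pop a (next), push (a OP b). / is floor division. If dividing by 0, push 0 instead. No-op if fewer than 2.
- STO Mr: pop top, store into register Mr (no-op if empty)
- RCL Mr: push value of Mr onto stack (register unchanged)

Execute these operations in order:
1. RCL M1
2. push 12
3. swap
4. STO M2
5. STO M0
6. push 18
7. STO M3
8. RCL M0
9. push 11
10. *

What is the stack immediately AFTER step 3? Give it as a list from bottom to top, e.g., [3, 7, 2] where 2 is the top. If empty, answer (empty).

After op 1 (RCL M1): stack=[0] mem=[0,0,0,0]
After op 2 (push 12): stack=[0,12] mem=[0,0,0,0]
After op 3 (swap): stack=[12,0] mem=[0,0,0,0]

[12, 0]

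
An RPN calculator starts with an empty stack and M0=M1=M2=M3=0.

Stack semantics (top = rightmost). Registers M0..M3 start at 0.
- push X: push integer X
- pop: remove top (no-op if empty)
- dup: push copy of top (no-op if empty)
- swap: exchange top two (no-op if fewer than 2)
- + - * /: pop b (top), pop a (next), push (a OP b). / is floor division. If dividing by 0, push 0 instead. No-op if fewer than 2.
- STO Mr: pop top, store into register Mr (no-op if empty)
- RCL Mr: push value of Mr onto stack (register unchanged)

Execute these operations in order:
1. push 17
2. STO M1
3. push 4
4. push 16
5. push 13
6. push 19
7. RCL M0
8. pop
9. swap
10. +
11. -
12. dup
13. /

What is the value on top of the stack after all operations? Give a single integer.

After op 1 (push 17): stack=[17] mem=[0,0,0,0]
After op 2 (STO M1): stack=[empty] mem=[0,17,0,0]
After op 3 (push 4): stack=[4] mem=[0,17,0,0]
After op 4 (push 16): stack=[4,16] mem=[0,17,0,0]
After op 5 (push 13): stack=[4,16,13] mem=[0,17,0,0]
After op 6 (push 19): stack=[4,16,13,19] mem=[0,17,0,0]
After op 7 (RCL M0): stack=[4,16,13,19,0] mem=[0,17,0,0]
After op 8 (pop): stack=[4,16,13,19] mem=[0,17,0,0]
After op 9 (swap): stack=[4,16,19,13] mem=[0,17,0,0]
After op 10 (+): stack=[4,16,32] mem=[0,17,0,0]
After op 11 (-): stack=[4,-16] mem=[0,17,0,0]
After op 12 (dup): stack=[4,-16,-16] mem=[0,17,0,0]
After op 13 (/): stack=[4,1] mem=[0,17,0,0]

Answer: 1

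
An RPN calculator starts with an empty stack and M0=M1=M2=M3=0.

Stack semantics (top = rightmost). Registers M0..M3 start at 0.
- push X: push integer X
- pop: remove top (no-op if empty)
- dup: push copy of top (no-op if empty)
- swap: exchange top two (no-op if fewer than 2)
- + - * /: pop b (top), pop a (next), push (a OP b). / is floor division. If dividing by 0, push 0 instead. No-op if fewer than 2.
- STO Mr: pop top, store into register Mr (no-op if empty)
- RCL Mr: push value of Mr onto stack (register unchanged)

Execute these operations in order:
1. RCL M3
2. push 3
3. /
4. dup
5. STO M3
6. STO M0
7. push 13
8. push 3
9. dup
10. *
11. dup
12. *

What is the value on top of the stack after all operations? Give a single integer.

After op 1 (RCL M3): stack=[0] mem=[0,0,0,0]
After op 2 (push 3): stack=[0,3] mem=[0,0,0,0]
After op 3 (/): stack=[0] mem=[0,0,0,0]
After op 4 (dup): stack=[0,0] mem=[0,0,0,0]
After op 5 (STO M3): stack=[0] mem=[0,0,0,0]
After op 6 (STO M0): stack=[empty] mem=[0,0,0,0]
After op 7 (push 13): stack=[13] mem=[0,0,0,0]
After op 8 (push 3): stack=[13,3] mem=[0,0,0,0]
After op 9 (dup): stack=[13,3,3] mem=[0,0,0,0]
After op 10 (*): stack=[13,9] mem=[0,0,0,0]
After op 11 (dup): stack=[13,9,9] mem=[0,0,0,0]
After op 12 (*): stack=[13,81] mem=[0,0,0,0]

Answer: 81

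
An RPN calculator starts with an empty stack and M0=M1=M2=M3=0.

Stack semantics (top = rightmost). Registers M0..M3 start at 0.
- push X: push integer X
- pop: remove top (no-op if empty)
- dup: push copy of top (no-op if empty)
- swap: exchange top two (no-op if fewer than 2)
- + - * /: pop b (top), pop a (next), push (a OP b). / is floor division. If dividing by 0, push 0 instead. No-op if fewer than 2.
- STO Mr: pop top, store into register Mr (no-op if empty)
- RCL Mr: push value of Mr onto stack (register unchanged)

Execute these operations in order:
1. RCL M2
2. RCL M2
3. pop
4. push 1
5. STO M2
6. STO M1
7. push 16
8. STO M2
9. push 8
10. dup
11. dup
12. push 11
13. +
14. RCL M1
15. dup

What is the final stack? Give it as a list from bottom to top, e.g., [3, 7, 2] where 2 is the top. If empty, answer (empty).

Answer: [8, 8, 19, 0, 0]

Derivation:
After op 1 (RCL M2): stack=[0] mem=[0,0,0,0]
After op 2 (RCL M2): stack=[0,0] mem=[0,0,0,0]
After op 3 (pop): stack=[0] mem=[0,0,0,0]
After op 4 (push 1): stack=[0,1] mem=[0,0,0,0]
After op 5 (STO M2): stack=[0] mem=[0,0,1,0]
After op 6 (STO M1): stack=[empty] mem=[0,0,1,0]
After op 7 (push 16): stack=[16] mem=[0,0,1,0]
After op 8 (STO M2): stack=[empty] mem=[0,0,16,0]
After op 9 (push 8): stack=[8] mem=[0,0,16,0]
After op 10 (dup): stack=[8,8] mem=[0,0,16,0]
After op 11 (dup): stack=[8,8,8] mem=[0,0,16,0]
After op 12 (push 11): stack=[8,8,8,11] mem=[0,0,16,0]
After op 13 (+): stack=[8,8,19] mem=[0,0,16,0]
After op 14 (RCL M1): stack=[8,8,19,0] mem=[0,0,16,0]
After op 15 (dup): stack=[8,8,19,0,0] mem=[0,0,16,0]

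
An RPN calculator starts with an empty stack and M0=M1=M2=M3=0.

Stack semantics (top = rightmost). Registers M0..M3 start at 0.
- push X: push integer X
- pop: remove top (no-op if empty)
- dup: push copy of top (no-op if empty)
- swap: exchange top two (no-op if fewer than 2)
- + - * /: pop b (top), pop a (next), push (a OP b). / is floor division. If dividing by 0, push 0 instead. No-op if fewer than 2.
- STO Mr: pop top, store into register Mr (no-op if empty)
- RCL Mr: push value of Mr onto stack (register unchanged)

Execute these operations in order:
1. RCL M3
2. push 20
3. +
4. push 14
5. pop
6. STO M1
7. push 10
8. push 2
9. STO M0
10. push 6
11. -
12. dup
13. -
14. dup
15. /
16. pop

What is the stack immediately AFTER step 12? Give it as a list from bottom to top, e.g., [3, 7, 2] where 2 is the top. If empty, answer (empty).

After op 1 (RCL M3): stack=[0] mem=[0,0,0,0]
After op 2 (push 20): stack=[0,20] mem=[0,0,0,0]
After op 3 (+): stack=[20] mem=[0,0,0,0]
After op 4 (push 14): stack=[20,14] mem=[0,0,0,0]
After op 5 (pop): stack=[20] mem=[0,0,0,0]
After op 6 (STO M1): stack=[empty] mem=[0,20,0,0]
After op 7 (push 10): stack=[10] mem=[0,20,0,0]
After op 8 (push 2): stack=[10,2] mem=[0,20,0,0]
After op 9 (STO M0): stack=[10] mem=[2,20,0,0]
After op 10 (push 6): stack=[10,6] mem=[2,20,0,0]
After op 11 (-): stack=[4] mem=[2,20,0,0]
After op 12 (dup): stack=[4,4] mem=[2,20,0,0]

[4, 4]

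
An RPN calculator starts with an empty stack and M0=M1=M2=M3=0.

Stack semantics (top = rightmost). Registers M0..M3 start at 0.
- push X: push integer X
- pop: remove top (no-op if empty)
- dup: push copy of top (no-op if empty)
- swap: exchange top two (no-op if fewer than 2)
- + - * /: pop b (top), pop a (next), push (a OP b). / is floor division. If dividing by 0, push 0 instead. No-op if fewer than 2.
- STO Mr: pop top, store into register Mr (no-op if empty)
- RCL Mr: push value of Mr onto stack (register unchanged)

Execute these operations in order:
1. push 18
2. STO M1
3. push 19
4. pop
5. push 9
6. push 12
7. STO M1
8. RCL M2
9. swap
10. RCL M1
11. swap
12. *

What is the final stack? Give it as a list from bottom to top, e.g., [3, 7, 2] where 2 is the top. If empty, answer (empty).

Answer: [0, 108]

Derivation:
After op 1 (push 18): stack=[18] mem=[0,0,0,0]
After op 2 (STO M1): stack=[empty] mem=[0,18,0,0]
After op 3 (push 19): stack=[19] mem=[0,18,0,0]
After op 4 (pop): stack=[empty] mem=[0,18,0,0]
After op 5 (push 9): stack=[9] mem=[0,18,0,0]
After op 6 (push 12): stack=[9,12] mem=[0,18,0,0]
After op 7 (STO M1): stack=[9] mem=[0,12,0,0]
After op 8 (RCL M2): stack=[9,0] mem=[0,12,0,0]
After op 9 (swap): stack=[0,9] mem=[0,12,0,0]
After op 10 (RCL M1): stack=[0,9,12] mem=[0,12,0,0]
After op 11 (swap): stack=[0,12,9] mem=[0,12,0,0]
After op 12 (*): stack=[0,108] mem=[0,12,0,0]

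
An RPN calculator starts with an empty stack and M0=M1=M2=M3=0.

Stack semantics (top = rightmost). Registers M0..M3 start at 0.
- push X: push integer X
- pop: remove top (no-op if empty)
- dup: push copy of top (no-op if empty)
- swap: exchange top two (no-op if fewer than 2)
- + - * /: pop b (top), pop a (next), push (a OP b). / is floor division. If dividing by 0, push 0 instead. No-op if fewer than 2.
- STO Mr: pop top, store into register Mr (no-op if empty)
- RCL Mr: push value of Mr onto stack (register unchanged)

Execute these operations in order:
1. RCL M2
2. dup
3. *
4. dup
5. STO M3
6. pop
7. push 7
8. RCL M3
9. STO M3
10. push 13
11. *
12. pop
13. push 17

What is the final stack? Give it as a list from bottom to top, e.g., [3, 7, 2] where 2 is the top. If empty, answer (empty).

Answer: [17]

Derivation:
After op 1 (RCL M2): stack=[0] mem=[0,0,0,0]
After op 2 (dup): stack=[0,0] mem=[0,0,0,0]
After op 3 (*): stack=[0] mem=[0,0,0,0]
After op 4 (dup): stack=[0,0] mem=[0,0,0,0]
After op 5 (STO M3): stack=[0] mem=[0,0,0,0]
After op 6 (pop): stack=[empty] mem=[0,0,0,0]
After op 7 (push 7): stack=[7] mem=[0,0,0,0]
After op 8 (RCL M3): stack=[7,0] mem=[0,0,0,0]
After op 9 (STO M3): stack=[7] mem=[0,0,0,0]
After op 10 (push 13): stack=[7,13] mem=[0,0,0,0]
After op 11 (*): stack=[91] mem=[0,0,0,0]
After op 12 (pop): stack=[empty] mem=[0,0,0,0]
After op 13 (push 17): stack=[17] mem=[0,0,0,0]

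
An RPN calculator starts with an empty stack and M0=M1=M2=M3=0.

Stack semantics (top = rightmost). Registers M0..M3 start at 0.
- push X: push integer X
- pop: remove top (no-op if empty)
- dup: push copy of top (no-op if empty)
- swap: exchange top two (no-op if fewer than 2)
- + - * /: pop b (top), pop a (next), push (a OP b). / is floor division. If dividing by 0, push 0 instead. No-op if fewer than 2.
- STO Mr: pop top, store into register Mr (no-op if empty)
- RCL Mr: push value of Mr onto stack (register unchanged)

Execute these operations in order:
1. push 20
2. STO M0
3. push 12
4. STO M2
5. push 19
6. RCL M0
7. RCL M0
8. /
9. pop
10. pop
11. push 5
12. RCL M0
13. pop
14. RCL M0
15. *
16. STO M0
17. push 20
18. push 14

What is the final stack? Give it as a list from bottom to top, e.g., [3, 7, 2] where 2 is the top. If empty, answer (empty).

Answer: [20, 14]

Derivation:
After op 1 (push 20): stack=[20] mem=[0,0,0,0]
After op 2 (STO M0): stack=[empty] mem=[20,0,0,0]
After op 3 (push 12): stack=[12] mem=[20,0,0,0]
After op 4 (STO M2): stack=[empty] mem=[20,0,12,0]
After op 5 (push 19): stack=[19] mem=[20,0,12,0]
After op 6 (RCL M0): stack=[19,20] mem=[20,0,12,0]
After op 7 (RCL M0): stack=[19,20,20] mem=[20,0,12,0]
After op 8 (/): stack=[19,1] mem=[20,0,12,0]
After op 9 (pop): stack=[19] mem=[20,0,12,0]
After op 10 (pop): stack=[empty] mem=[20,0,12,0]
After op 11 (push 5): stack=[5] mem=[20,0,12,0]
After op 12 (RCL M0): stack=[5,20] mem=[20,0,12,0]
After op 13 (pop): stack=[5] mem=[20,0,12,0]
After op 14 (RCL M0): stack=[5,20] mem=[20,0,12,0]
After op 15 (*): stack=[100] mem=[20,0,12,0]
After op 16 (STO M0): stack=[empty] mem=[100,0,12,0]
After op 17 (push 20): stack=[20] mem=[100,0,12,0]
After op 18 (push 14): stack=[20,14] mem=[100,0,12,0]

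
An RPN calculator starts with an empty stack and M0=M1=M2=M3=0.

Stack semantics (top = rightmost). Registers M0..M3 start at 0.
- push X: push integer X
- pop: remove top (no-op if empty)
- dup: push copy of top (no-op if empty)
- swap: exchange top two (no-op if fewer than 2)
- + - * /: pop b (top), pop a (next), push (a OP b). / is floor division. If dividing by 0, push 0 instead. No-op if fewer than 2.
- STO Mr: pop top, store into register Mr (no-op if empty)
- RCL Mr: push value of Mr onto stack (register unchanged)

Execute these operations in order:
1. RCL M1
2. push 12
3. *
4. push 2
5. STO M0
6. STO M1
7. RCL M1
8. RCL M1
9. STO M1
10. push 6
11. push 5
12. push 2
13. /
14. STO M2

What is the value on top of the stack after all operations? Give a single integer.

After op 1 (RCL M1): stack=[0] mem=[0,0,0,0]
After op 2 (push 12): stack=[0,12] mem=[0,0,0,0]
After op 3 (*): stack=[0] mem=[0,0,0,0]
After op 4 (push 2): stack=[0,2] mem=[0,0,0,0]
After op 5 (STO M0): stack=[0] mem=[2,0,0,0]
After op 6 (STO M1): stack=[empty] mem=[2,0,0,0]
After op 7 (RCL M1): stack=[0] mem=[2,0,0,0]
After op 8 (RCL M1): stack=[0,0] mem=[2,0,0,0]
After op 9 (STO M1): stack=[0] mem=[2,0,0,0]
After op 10 (push 6): stack=[0,6] mem=[2,0,0,0]
After op 11 (push 5): stack=[0,6,5] mem=[2,0,0,0]
After op 12 (push 2): stack=[0,6,5,2] mem=[2,0,0,0]
After op 13 (/): stack=[0,6,2] mem=[2,0,0,0]
After op 14 (STO M2): stack=[0,6] mem=[2,0,2,0]

Answer: 6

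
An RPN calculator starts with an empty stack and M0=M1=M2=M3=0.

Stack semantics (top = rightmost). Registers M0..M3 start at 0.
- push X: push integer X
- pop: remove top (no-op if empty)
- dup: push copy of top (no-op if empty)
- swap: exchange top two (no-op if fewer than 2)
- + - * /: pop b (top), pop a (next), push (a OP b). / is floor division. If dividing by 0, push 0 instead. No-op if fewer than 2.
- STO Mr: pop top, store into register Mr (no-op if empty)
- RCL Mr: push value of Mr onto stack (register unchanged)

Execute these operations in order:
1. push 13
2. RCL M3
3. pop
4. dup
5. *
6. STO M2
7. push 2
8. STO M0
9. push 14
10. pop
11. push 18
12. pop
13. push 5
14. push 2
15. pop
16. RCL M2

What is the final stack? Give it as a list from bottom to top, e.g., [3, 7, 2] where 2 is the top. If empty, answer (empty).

After op 1 (push 13): stack=[13] mem=[0,0,0,0]
After op 2 (RCL M3): stack=[13,0] mem=[0,0,0,0]
After op 3 (pop): stack=[13] mem=[0,0,0,0]
After op 4 (dup): stack=[13,13] mem=[0,0,0,0]
After op 5 (*): stack=[169] mem=[0,0,0,0]
After op 6 (STO M2): stack=[empty] mem=[0,0,169,0]
After op 7 (push 2): stack=[2] mem=[0,0,169,0]
After op 8 (STO M0): stack=[empty] mem=[2,0,169,0]
After op 9 (push 14): stack=[14] mem=[2,0,169,0]
After op 10 (pop): stack=[empty] mem=[2,0,169,0]
After op 11 (push 18): stack=[18] mem=[2,0,169,0]
After op 12 (pop): stack=[empty] mem=[2,0,169,0]
After op 13 (push 5): stack=[5] mem=[2,0,169,0]
After op 14 (push 2): stack=[5,2] mem=[2,0,169,0]
After op 15 (pop): stack=[5] mem=[2,0,169,0]
After op 16 (RCL M2): stack=[5,169] mem=[2,0,169,0]

Answer: [5, 169]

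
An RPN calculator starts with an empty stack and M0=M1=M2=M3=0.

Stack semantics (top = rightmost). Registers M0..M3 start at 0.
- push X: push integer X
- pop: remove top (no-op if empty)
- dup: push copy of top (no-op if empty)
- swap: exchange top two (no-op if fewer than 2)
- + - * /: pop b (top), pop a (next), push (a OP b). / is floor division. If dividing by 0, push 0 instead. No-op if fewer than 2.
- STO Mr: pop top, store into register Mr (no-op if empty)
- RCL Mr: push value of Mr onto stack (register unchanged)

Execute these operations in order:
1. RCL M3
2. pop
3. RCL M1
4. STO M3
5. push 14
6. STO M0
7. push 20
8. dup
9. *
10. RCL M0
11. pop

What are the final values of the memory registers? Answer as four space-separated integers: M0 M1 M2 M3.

Answer: 14 0 0 0

Derivation:
After op 1 (RCL M3): stack=[0] mem=[0,0,0,0]
After op 2 (pop): stack=[empty] mem=[0,0,0,0]
After op 3 (RCL M1): stack=[0] mem=[0,0,0,0]
After op 4 (STO M3): stack=[empty] mem=[0,0,0,0]
After op 5 (push 14): stack=[14] mem=[0,0,0,0]
After op 6 (STO M0): stack=[empty] mem=[14,0,0,0]
After op 7 (push 20): stack=[20] mem=[14,0,0,0]
After op 8 (dup): stack=[20,20] mem=[14,0,0,0]
After op 9 (*): stack=[400] mem=[14,0,0,0]
After op 10 (RCL M0): stack=[400,14] mem=[14,0,0,0]
After op 11 (pop): stack=[400] mem=[14,0,0,0]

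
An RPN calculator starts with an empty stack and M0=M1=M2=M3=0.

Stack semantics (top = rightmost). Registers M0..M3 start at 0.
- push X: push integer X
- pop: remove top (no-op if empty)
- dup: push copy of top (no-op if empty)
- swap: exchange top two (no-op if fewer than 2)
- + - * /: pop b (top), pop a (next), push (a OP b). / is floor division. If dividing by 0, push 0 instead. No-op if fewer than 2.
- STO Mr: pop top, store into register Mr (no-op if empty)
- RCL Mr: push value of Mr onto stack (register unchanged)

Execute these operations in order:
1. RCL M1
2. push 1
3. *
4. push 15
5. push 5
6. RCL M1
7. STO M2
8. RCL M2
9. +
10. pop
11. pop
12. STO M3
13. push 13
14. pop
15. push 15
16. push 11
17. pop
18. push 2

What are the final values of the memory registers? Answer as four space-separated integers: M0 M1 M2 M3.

Answer: 0 0 0 0

Derivation:
After op 1 (RCL M1): stack=[0] mem=[0,0,0,0]
After op 2 (push 1): stack=[0,1] mem=[0,0,0,0]
After op 3 (*): stack=[0] mem=[0,0,0,0]
After op 4 (push 15): stack=[0,15] mem=[0,0,0,0]
After op 5 (push 5): stack=[0,15,5] mem=[0,0,0,0]
After op 6 (RCL M1): stack=[0,15,5,0] mem=[0,0,0,0]
After op 7 (STO M2): stack=[0,15,5] mem=[0,0,0,0]
After op 8 (RCL M2): stack=[0,15,5,0] mem=[0,0,0,0]
After op 9 (+): stack=[0,15,5] mem=[0,0,0,0]
After op 10 (pop): stack=[0,15] mem=[0,0,0,0]
After op 11 (pop): stack=[0] mem=[0,0,0,0]
After op 12 (STO M3): stack=[empty] mem=[0,0,0,0]
After op 13 (push 13): stack=[13] mem=[0,0,0,0]
After op 14 (pop): stack=[empty] mem=[0,0,0,0]
After op 15 (push 15): stack=[15] mem=[0,0,0,0]
After op 16 (push 11): stack=[15,11] mem=[0,0,0,0]
After op 17 (pop): stack=[15] mem=[0,0,0,0]
After op 18 (push 2): stack=[15,2] mem=[0,0,0,0]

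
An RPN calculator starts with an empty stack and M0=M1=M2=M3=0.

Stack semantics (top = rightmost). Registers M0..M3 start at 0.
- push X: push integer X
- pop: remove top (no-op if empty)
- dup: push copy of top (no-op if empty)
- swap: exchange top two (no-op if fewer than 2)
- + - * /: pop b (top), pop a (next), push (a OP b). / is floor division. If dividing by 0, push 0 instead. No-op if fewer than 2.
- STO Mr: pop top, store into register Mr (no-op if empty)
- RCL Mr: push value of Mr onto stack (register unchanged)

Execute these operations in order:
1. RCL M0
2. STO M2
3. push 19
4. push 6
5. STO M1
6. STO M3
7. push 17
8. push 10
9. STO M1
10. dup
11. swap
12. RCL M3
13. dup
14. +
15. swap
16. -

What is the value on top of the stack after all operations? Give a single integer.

After op 1 (RCL M0): stack=[0] mem=[0,0,0,0]
After op 2 (STO M2): stack=[empty] mem=[0,0,0,0]
After op 3 (push 19): stack=[19] mem=[0,0,0,0]
After op 4 (push 6): stack=[19,6] mem=[0,0,0,0]
After op 5 (STO M1): stack=[19] mem=[0,6,0,0]
After op 6 (STO M3): stack=[empty] mem=[0,6,0,19]
After op 7 (push 17): stack=[17] mem=[0,6,0,19]
After op 8 (push 10): stack=[17,10] mem=[0,6,0,19]
After op 9 (STO M1): stack=[17] mem=[0,10,0,19]
After op 10 (dup): stack=[17,17] mem=[0,10,0,19]
After op 11 (swap): stack=[17,17] mem=[0,10,0,19]
After op 12 (RCL M3): stack=[17,17,19] mem=[0,10,0,19]
After op 13 (dup): stack=[17,17,19,19] mem=[0,10,0,19]
After op 14 (+): stack=[17,17,38] mem=[0,10,0,19]
After op 15 (swap): stack=[17,38,17] mem=[0,10,0,19]
After op 16 (-): stack=[17,21] mem=[0,10,0,19]

Answer: 21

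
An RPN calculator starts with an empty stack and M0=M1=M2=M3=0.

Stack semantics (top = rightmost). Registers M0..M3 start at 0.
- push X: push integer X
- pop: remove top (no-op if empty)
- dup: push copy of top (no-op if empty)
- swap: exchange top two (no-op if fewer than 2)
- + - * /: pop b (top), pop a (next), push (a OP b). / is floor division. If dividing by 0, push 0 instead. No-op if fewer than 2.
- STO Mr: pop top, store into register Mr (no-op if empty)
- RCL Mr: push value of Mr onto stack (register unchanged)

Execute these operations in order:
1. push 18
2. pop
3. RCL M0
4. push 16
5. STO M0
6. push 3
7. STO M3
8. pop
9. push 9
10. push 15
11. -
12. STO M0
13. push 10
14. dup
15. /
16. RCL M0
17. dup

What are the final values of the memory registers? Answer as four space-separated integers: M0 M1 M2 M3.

After op 1 (push 18): stack=[18] mem=[0,0,0,0]
After op 2 (pop): stack=[empty] mem=[0,0,0,0]
After op 3 (RCL M0): stack=[0] mem=[0,0,0,0]
After op 4 (push 16): stack=[0,16] mem=[0,0,0,0]
After op 5 (STO M0): stack=[0] mem=[16,0,0,0]
After op 6 (push 3): stack=[0,3] mem=[16,0,0,0]
After op 7 (STO M3): stack=[0] mem=[16,0,0,3]
After op 8 (pop): stack=[empty] mem=[16,0,0,3]
After op 9 (push 9): stack=[9] mem=[16,0,0,3]
After op 10 (push 15): stack=[9,15] mem=[16,0,0,3]
After op 11 (-): stack=[-6] mem=[16,0,0,3]
After op 12 (STO M0): stack=[empty] mem=[-6,0,0,3]
After op 13 (push 10): stack=[10] mem=[-6,0,0,3]
After op 14 (dup): stack=[10,10] mem=[-6,0,0,3]
After op 15 (/): stack=[1] mem=[-6,0,0,3]
After op 16 (RCL M0): stack=[1,-6] mem=[-6,0,0,3]
After op 17 (dup): stack=[1,-6,-6] mem=[-6,0,0,3]

Answer: -6 0 0 3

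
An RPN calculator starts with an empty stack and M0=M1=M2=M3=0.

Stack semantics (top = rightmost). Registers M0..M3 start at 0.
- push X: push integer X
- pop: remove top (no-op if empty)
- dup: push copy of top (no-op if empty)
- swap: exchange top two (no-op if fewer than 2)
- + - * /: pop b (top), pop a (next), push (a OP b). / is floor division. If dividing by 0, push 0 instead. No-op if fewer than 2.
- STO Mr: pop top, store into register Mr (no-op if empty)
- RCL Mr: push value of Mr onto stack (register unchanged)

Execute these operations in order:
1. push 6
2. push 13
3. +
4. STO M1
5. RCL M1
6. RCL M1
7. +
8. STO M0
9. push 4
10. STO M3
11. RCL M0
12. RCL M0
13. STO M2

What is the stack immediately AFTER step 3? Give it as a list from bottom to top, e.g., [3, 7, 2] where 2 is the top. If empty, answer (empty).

After op 1 (push 6): stack=[6] mem=[0,0,0,0]
After op 2 (push 13): stack=[6,13] mem=[0,0,0,0]
After op 3 (+): stack=[19] mem=[0,0,0,0]

[19]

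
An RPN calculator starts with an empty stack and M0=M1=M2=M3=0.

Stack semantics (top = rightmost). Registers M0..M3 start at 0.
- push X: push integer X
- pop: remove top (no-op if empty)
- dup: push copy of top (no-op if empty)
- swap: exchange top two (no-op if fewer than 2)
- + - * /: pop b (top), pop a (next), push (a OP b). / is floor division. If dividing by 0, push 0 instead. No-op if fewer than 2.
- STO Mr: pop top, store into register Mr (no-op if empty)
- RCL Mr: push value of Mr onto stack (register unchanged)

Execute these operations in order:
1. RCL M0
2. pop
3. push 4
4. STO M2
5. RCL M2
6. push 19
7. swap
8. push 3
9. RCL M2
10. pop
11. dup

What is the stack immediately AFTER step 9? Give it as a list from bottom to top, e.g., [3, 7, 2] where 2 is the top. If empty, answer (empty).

After op 1 (RCL M0): stack=[0] mem=[0,0,0,0]
After op 2 (pop): stack=[empty] mem=[0,0,0,0]
After op 3 (push 4): stack=[4] mem=[0,0,0,0]
After op 4 (STO M2): stack=[empty] mem=[0,0,4,0]
After op 5 (RCL M2): stack=[4] mem=[0,0,4,0]
After op 6 (push 19): stack=[4,19] mem=[0,0,4,0]
After op 7 (swap): stack=[19,4] mem=[0,0,4,0]
After op 8 (push 3): stack=[19,4,3] mem=[0,0,4,0]
After op 9 (RCL M2): stack=[19,4,3,4] mem=[0,0,4,0]

[19, 4, 3, 4]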